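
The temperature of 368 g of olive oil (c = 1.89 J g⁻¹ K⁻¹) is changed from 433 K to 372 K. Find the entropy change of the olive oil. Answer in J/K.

ΔS = -106 J/K

ΔS = ∫dQ_rev/T = m c ln(T₂/T₁) = 368 × 1.89 × ln(372/433) = -106 J/K.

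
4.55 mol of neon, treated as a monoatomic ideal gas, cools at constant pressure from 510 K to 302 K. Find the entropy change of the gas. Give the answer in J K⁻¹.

ΔS = -49.6 J/K

At constant pressure, ΔS = nC_p ln(T₂/T₁) with C_p = 5R/2 = 20.79 J mol⁻¹ K⁻¹.
ΔS = 4.55 × 20.79 × ln(302/510) = -49.6 J/K.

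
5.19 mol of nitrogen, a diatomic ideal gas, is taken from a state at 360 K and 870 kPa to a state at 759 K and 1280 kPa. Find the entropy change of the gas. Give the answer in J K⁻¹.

ΔS = nC_p ln(T₂/T₁) − nR ln(P₂/P₁), with C_p = 7R/2 = 29.1 J mol⁻¹ K⁻¹ for a diatomic ideal gas.
ΔS = 5.19 × [29.1 × ln(759/360) − 8.314 × ln(1280/870)] = 96 J/K.

ΔS = 96 J/K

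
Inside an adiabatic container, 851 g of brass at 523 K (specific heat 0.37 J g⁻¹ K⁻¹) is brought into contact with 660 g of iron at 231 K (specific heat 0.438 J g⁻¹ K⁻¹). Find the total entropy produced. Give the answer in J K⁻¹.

Energy balance: T_f = (m₁c₁T₁ + m₂c₂T₂)/(m₁c₁ + m₂c₂) = 383.23 K.
ΔS₁ = m₁c₁ ln(T_f/T₁) = 314.87 × ln(383.23/523) = -97.9 J/K.
ΔS₂ = m₂c₂ ln(T_f/T₂) = 289.08 × ln(383.23/231) = 146.3 J/K.
ΔS_total = -97.9 + 146.3 = 48.4 J/K.

ΔS_total = 48.4 J/K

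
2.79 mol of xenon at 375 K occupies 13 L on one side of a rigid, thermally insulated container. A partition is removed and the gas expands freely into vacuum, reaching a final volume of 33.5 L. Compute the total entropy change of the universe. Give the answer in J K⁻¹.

No heat is exchanged and no work is done, so the ideal-gas temperature stays constant.
Entropy is a state function; using a reversible isothermal path, ΔS_gas = nR ln(V₂/V₁) = 2.79 × 8.314 × ln(33.5/13) = 22 J/K.
The insulated surroundings exchange no heat, so ΔS_surr = 0 and ΔS_universe = ΔS_gas.

ΔS_universe = 22 J/K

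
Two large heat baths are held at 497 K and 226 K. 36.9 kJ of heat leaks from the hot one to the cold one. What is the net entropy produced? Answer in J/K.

ΔS_total = 89 J/K

ΔS_hot = −Q/T_H = −36900/497 = -74.245 J/K and ΔS_cold = +Q/T_C = 36900/226 = 163.27 J/K.
ΔS_total = -74.245 + 163.27 = 89 J/K, positive as the second law requires.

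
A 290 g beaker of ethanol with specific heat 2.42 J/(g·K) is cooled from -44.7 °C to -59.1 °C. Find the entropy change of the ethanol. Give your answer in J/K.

ΔS = -45.7 J/K

In kelvin: T₁ = 228.45 K, T₂ = 214.05 K. ΔS = ∫dQ_rev/T = m c ln(T₂/T₁) = 290 × 2.42 × ln(214.05/228.45) = -45.7 J/K.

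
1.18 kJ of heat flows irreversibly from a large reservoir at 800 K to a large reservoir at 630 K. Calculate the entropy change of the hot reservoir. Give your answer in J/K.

The hot reservoir loses heat Q, so ΔS_hot = −Q/T_H = −1180/800 = -1.48 J/K.

ΔS_hot = -1.48 J/K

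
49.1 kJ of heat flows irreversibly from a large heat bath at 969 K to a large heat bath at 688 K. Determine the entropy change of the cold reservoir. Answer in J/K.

The cold reservoir gains heat Q, so ΔS_cold = +Q/T_C = 49100/688 = 71.4 J/K.

ΔS_cold = 71.4 J/K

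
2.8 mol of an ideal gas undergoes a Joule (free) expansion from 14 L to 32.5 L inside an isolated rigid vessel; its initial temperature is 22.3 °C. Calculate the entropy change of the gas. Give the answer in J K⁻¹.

For an ideal gas in free expansion Q = 0 and W = 0, so T is unchanged.
Entropy is a state function; using a reversible isothermal path, ΔS_gas = nR ln(V₂/V₁) = 2.8 × 8.314 × ln(32.5/14) = 19.6 J/K.

ΔS_gas = 19.6 J/K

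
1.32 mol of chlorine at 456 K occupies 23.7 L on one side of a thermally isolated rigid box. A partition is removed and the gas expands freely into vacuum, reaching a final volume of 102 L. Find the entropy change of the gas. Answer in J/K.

No heat is exchanged and no work is done, so the ideal-gas temperature stays constant.
Entropy is a state function; using a reversible isothermal path, ΔS_gas = nR ln(V₂/V₁) = 1.32 × 8.314 × ln(102/23.7) = 16 J/K.

ΔS_gas = 16 J/K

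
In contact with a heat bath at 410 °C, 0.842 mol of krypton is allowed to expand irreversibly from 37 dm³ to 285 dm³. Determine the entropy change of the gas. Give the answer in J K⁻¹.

ΔS_gas = 14.3 J/K

Entropy is a state function, so ΔS_gas depends only on the end states.
For an isothermal ideal gas ΔS_gas = nR ln(V₂/V₁) = 0.842 × 8.314 × ln(285/37) = 14.3 J/K.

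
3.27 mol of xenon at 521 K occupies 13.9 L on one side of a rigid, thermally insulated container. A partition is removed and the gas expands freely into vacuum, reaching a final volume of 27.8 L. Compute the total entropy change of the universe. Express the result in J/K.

ΔS_universe = 18.8 J/K

For an ideal gas in free expansion Q = 0 and W = 0, so T is unchanged.
Entropy is a state function; using a reversible isothermal path, ΔS_gas = nR ln(V₂/V₁) = 3.27 × 8.314 × ln(27.8/13.9) = 18.8 J/K.
The insulated surroundings exchange no heat, so ΔS_surr = 0 and ΔS_universe = ΔS_gas.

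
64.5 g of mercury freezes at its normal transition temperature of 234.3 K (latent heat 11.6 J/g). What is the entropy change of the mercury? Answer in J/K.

Heat released by the substance: Q = −mL = −64.5 × 11.6 = −748.2 J.
At constant T, ΔS = Q_rev/T = −748.2 / 234.3 = -3.19 J/K.

ΔS = -3.19 J/K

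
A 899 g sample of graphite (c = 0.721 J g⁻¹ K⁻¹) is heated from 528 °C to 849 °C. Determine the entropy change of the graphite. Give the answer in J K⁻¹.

In kelvin: T₁ = 801.15 K, T₂ = 1122.15 K. ΔS = ∫dQ_rev/T = m c ln(T₂/T₁) = 899 × 0.721 × ln(1122.15/801.15) = 218 J/K.

ΔS = 218 J/K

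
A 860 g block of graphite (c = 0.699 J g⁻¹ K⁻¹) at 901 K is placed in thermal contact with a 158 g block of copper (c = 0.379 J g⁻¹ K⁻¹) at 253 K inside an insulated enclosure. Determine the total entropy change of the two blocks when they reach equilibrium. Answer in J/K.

ΔS_total = 31.5 J/K

Energy balance: T_f = (m₁c₁T₁ + m₂c₂T₂)/(m₁c₁ + m₂c₂) = 842.3 K.
ΔS₁ = m₁c₁ ln(T_f/T₁) = 601.14 × ln(842.3/901) = -40.5 J/K.
ΔS₂ = m₂c₂ ln(T_f/T₂) = 59.882 × ln(842.3/253) = 72.02 J/K.
ΔS_total = -40.5 + 72.02 = 31.5 J/K.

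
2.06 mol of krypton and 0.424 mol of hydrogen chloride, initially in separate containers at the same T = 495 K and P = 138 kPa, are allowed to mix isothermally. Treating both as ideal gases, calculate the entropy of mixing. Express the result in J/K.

Mole fractions: x_A = 2.06/2.48 = 0.829, x_B = 0.171.
ΔS_mix = −R(n_A ln x_A + n_B ln x_B) = −8.314 × (2.06 ln 0.829 + 0.424 ln 0.171) = 9.44 J/K.

ΔS_mix = 9.44 J/K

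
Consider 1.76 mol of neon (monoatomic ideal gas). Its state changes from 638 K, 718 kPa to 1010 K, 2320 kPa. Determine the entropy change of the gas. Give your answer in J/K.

ΔS = -0.358 J/K

ΔS = nC_p ln(T₂/T₁) − nR ln(P₂/P₁), with C_p = 5R/2 = 20.79 J mol⁻¹ K⁻¹ for a monoatomic ideal gas.
ΔS = 1.76 × [20.79 × ln(1010/638) − 8.314 × ln(2320/718)] = -0.358 J/K.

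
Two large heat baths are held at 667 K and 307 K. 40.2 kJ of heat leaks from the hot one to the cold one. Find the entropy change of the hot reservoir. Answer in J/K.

The hot reservoir loses heat Q, so ΔS_hot = −Q/T_H = −40200/667 = -60.3 J/K.

ΔS_hot = -60.3 J/K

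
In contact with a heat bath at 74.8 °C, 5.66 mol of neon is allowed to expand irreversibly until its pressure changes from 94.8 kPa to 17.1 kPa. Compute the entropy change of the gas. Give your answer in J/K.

ΔS_gas = 80.6 J/K

Entropy is a state function, so ΔS_gas depends only on the end states.
For an isothermal ideal gas ΔS_gas = nR ln(P₁/P₂) = 5.66 × 8.314 × ln(94.8/17.1) = 80.6 J/K.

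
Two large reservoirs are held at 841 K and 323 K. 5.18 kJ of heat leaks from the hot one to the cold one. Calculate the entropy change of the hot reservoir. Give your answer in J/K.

ΔS_hot = -6.16 J/K

The hot reservoir loses heat Q, so ΔS_hot = −Q/T_H = −5180/841 = -6.16 J/K.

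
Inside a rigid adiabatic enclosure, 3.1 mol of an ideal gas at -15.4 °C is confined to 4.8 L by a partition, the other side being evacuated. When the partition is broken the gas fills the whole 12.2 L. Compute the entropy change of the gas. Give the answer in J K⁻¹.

ΔS_gas = 24 J/K

For an ideal gas in free expansion Q = 0 and W = 0, so T is unchanged.
Entropy is a state function; using a reversible isothermal path, ΔS_gas = nR ln(V₂/V₁) = 3.1 × 8.314 × ln(12.2/4.8) = 24 J/K.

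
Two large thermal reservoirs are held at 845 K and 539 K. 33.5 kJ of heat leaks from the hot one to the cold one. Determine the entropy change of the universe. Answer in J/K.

ΔS_hot = −Q/T_H = −33500/845 = -39.64 J/K and ΔS_cold = +Q/T_C = 33500/539 = 62.15 J/K.
ΔS_total = -39.64 + 62.15 = 22.5 J/K, positive as the second law requires.

ΔS_total = 22.5 J/K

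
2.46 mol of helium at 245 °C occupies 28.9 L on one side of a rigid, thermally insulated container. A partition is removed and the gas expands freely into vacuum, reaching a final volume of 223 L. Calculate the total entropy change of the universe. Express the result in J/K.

ΔS_universe = 41.8 J/K

For an ideal gas in free expansion Q = 0 and W = 0, so T is unchanged.
Entropy is a state function; using a reversible isothermal path, ΔS_gas = nR ln(V₂/V₁) = 2.46 × 8.314 × ln(223/28.9) = 41.8 J/K.
The insulated surroundings exchange no heat, so ΔS_surr = 0 and ΔS_universe = ΔS_gas.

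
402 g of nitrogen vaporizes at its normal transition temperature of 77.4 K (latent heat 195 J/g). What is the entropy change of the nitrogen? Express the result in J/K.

Heat absorbed by the substance: Q = mL = 402 × 195 = 78390 J.
At constant T, ΔS = Q_rev/T = 78390 / 77.4 = 1010 J/K.

ΔS = 1010 J/K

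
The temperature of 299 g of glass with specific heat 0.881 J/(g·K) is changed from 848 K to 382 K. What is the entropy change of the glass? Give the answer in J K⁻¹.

ΔS = ∫dQ_rev/T = m c ln(T₂/T₁) = 299 × 0.881 × ln(382/848) = -210 J/K.

ΔS = -210 J/K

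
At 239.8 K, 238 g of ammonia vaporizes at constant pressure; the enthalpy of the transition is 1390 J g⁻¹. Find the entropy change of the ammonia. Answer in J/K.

ΔS = 1380 J/K

Heat absorbed by the substance: Q = mL = 238 × 1390 = 330820 J.
At constant T, ΔS = Q_rev/T = 330820 / 239.8 = 1380 J/K.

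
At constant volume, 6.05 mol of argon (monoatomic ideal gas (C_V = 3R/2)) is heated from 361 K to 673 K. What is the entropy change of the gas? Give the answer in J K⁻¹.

ΔS = 47 J/K

At constant volume, ΔS = nC_V ln(T₂/T₁) with C_V = 3R/2 = 12.47 J mol⁻¹ K⁻¹.
ΔS = 6.05 × 12.47 × ln(673/361) = 47 J/K.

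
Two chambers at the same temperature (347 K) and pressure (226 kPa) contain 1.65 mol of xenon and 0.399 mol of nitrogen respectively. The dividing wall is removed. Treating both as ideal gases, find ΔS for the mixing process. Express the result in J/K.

Mole fractions: x_A = 1.65/2.05 = 0.805, x_B = 0.195.
ΔS_mix = −R(n_A ln x_A + n_B ln x_B) = −8.314 × (1.65 ln 0.805 + 0.399 ln 0.195) = 8.4 J/K.

ΔS_mix = 8.4 J/K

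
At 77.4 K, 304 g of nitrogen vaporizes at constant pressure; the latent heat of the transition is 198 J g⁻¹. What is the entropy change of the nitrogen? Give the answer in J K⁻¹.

Heat absorbed by the substance: Q = mL = 304 × 198 = 60192 J.
At constant T, ΔS = Q_rev/T = 60192 / 77.4 = 778 J/K.

ΔS = 778 J/K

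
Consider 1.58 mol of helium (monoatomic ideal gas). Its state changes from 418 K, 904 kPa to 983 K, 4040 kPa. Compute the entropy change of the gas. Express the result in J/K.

ΔS = nC_p ln(T₂/T₁) − nR ln(P₂/P₁), with C_p = 5R/2 = 20.79 J mol⁻¹ K⁻¹ for a monoatomic ideal gas.
ΔS = 1.58 × [20.79 × ln(983/418) − 8.314 × ln(4040/904)] = 8.42 J/K.

ΔS = 8.42 J/K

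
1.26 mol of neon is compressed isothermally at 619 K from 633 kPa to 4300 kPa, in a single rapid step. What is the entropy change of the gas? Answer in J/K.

Entropy is a state function, so ΔS_gas depends only on the end states.
For an isothermal ideal gas ΔS_gas = nR ln(P₁/P₂) = 1.26 × 8.314 × ln(633/4300) = -20.1 J/K.

ΔS_gas = -20.1 J/K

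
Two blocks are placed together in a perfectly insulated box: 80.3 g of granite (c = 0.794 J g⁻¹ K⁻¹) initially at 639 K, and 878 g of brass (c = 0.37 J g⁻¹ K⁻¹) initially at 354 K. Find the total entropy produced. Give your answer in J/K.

Energy balance: T_f = (m₁c₁T₁ + m₂c₂T₂)/(m₁c₁ + m₂c₂) = 400.76 K.
ΔS₁ = m₁c₁ ln(T_f/T₁) = 63.7582 × ln(400.76/639) = -29.746 J/K.
ΔS₂ = m₂c₂ ln(T_f/T₂) = 324.86 × ln(400.76/354) = 40.303 J/K.
ΔS_total = -29.746 + 40.303 = 10.6 J/K.

ΔS_total = 10.6 J/K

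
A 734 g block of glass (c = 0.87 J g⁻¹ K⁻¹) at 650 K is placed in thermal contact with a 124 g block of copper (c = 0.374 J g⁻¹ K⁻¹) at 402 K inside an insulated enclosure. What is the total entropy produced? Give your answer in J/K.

Energy balance: T_f = (m₁c₁T₁ + m₂c₂T₂)/(m₁c₁ + m₂c₂) = 633.21 K.
ΔS₁ = m₁c₁ ln(T_f/T₁) = 638.58 × ln(633.21/650) = -16.71 J/K.
ΔS₂ = m₂c₂ ln(T_f/T₂) = 46.376 × ln(633.21/402) = 21.07 J/K.
ΔS_total = -16.71 + 21.07 = 4.36 J/K.

ΔS_total = 4.36 J/K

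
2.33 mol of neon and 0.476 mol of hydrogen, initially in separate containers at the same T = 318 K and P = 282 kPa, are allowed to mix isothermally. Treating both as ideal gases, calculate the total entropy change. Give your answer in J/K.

Mole fractions: x_A = 2.33/2.81 = 0.83, x_B = 0.17.
ΔS_mix = −R(n_A ln x_A + n_B ln x_B) = −8.314 × (2.33 ln 0.83 + 0.476 ln 0.17) = 10.6 J/K.

ΔS_mix = 10.6 J/K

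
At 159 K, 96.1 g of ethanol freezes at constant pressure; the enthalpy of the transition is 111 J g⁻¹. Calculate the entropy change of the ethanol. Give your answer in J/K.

ΔS = -67.1 J/K

Heat released by the substance: Q = −mL = −96.1 × 111 = −10667.1 J.
At constant T, ΔS = Q_rev/T = −10667.1 / 159 = -67.1 J/K.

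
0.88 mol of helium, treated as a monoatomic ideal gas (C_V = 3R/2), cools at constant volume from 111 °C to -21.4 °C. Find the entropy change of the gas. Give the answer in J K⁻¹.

ΔS = -4.64 J/K

In kelvin: T₁ = 384.15 K, T₂ = 251.75 K. At constant volume, ΔS = nC_V ln(T₂/T₁) with C_V = 3R/2 = 12.47 J mol⁻¹ K⁻¹.
ΔS = 0.88 × 12.47 × ln(251.75/384.15) = -4.64 J/K.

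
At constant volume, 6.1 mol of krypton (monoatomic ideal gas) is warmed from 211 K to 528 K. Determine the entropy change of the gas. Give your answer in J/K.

ΔS = 69.8 J/K

At constant volume, ΔS = nC_V ln(T₂/T₁) with C_V = 3R/2 = 12.47 J mol⁻¹ K⁻¹.
ΔS = 6.1 × 12.47 × ln(528/211) = 69.8 J/K.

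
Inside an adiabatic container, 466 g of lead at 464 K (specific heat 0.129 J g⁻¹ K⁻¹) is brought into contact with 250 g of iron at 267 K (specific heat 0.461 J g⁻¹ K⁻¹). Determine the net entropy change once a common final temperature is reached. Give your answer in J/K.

ΔS_total = 6.32 J/K

Energy balance: T_f = (m₁c₁T₁ + m₂c₂T₂)/(m₁c₁ + m₂c₂) = 334.53 K.
ΔS₁ = m₁c₁ ln(T_f/T₁) = 60.114 × ln(334.53/464) = -19.67 J/K.
ΔS₂ = m₂c₂ ln(T_f/T₂) = 115.25 × ln(334.53/267) = 25.99 J/K.
ΔS_total = -19.67 + 25.99 = 6.32 J/K.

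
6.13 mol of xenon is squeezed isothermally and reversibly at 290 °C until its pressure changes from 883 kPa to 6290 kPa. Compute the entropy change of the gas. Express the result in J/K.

For an isothermal ideal gas ΔS_gas = nR ln(P₁/P₂) = 6.13 × 8.314 × ln(883/6290) = -100 J/K.

ΔS_gas = -100 J/K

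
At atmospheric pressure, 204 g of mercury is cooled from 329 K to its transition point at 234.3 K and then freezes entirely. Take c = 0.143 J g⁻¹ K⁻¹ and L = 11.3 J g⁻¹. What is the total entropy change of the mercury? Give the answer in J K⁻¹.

ΔS = -19.7 J/K

Cooling step: ΔS₁ = m c ln(T_tr/T_i) = 204 × 0.143 × ln(234.3/329) = -9.903 J/K.
Phase change: ΔS₂ = −mL/T_tr = −204 × 11.3 / 234.3 = -9.839 J/K.
ΔS_total = (-9.903) + (-9.839) = -19.7 J/K.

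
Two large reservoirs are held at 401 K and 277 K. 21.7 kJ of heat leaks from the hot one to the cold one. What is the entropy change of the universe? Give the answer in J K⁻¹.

ΔS_total = 24.2 J/K

ΔS_hot = −Q/T_H = −21700/401 = -54.11 J/K and ΔS_cold = +Q/T_C = 21700/277 = 78.34 J/K.
ΔS_total = -54.11 + 78.34 = 24.2 J/K, positive as the second law requires.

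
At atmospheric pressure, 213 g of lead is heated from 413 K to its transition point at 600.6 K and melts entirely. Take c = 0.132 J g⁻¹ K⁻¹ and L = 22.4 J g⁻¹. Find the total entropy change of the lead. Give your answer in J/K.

ΔS = 18.5 J/K

Warming step: ΔS₁ = m c ln(T_tr/T_i) = 213 × 0.132 × ln(600.6/413) = 10.53 J/K.
Phase change: ΔS₂ = +mL/T_tr = 213 × 22.4 / 600.6 = 7.944 J/K.
ΔS_total = (10.53) + (7.944) = 18.5 J/K.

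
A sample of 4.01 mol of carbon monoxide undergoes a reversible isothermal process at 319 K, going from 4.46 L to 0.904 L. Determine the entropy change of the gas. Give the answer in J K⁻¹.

ΔS_gas = -53.2 J/K

For an isothermal ideal gas ΔS_gas = nR ln(V₂/V₁) = 4.01 × 8.314 × ln(0.904/4.46) = -53.2 J/K.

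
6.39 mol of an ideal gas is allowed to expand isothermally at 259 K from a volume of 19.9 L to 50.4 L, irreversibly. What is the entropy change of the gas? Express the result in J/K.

ΔS_gas = 49.4 J/K

Entropy is a state function, so ΔS_gas depends only on the end states.
For an isothermal ideal gas ΔS_gas = nR ln(V₂/V₁) = 6.39 × 8.314 × ln(50.4/19.9) = 49.4 J/K.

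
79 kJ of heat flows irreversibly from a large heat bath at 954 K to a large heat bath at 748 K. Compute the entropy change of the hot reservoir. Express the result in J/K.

The hot reservoir loses heat Q, so ΔS_hot = −Q/T_H = −79000/954 = -82.8 J/K.

ΔS_hot = -82.8 J/K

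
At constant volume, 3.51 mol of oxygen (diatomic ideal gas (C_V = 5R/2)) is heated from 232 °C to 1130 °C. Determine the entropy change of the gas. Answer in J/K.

ΔS = 74.5 J/K

In kelvin: T₁ = 505.15 K, T₂ = 1403.15 K. At constant volume, ΔS = nC_V ln(T₂/T₁) with C_V = 5R/2 = 20.79 J mol⁻¹ K⁻¹.
ΔS = 3.51 × 20.79 × ln(1403.15/505.15) = 74.5 J/K.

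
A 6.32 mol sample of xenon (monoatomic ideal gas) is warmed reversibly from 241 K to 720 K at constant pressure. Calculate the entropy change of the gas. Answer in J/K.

At constant pressure, ΔS = nC_p ln(T₂/T₁) with C_p = 5R/2 = 20.79 J mol⁻¹ K⁻¹.
ΔS = 6.32 × 20.79 × ln(720/241) = 144 J/K.

ΔS = 144 J/K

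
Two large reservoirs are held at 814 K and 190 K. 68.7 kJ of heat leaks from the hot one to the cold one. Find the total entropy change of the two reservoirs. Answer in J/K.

ΔS_hot = −Q/T_H = −68700/814 = -84.4 J/K and ΔS_cold = +Q/T_C = 68700/190 = 361.6 J/K.
ΔS_total = -84.4 + 361.6 = 277 J/K, positive as the second law requires.

ΔS_total = 277 J/K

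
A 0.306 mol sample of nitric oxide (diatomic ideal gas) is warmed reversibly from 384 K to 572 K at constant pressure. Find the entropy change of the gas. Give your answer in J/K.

At constant pressure, ΔS = nC_p ln(T₂/T₁) with C_p = 7R/2 = 29.1 J mol⁻¹ K⁻¹.
ΔS = 0.306 × 29.1 × ln(572/384) = 3.55 J/K.

ΔS = 3.55 J/K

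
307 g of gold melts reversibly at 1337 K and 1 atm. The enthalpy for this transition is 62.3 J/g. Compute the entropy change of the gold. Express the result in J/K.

ΔS = 14.3 J/K

Heat absorbed by the substance: Q = mL = 307 × 62.3 = 19126.1 J.
At constant T, ΔS = Q_rev/T = 19126.1 / 1337 = 14.3 J/K.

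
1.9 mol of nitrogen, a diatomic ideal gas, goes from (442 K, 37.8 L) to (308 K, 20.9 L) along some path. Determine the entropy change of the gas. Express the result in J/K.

Entropy is a state function: ΔS = nC_V ln(T₂/T₁) + nR ln(V₂/V₁), with C_V = 5R/2 = 20.79 J mol⁻¹ K⁻¹ for a diatomic ideal gas.
ΔS = 1.9 × [20.79 × ln(308/442) + 8.314 × ln(20.9/37.8)] = -23.6 J/K.

ΔS = -23.6 J/K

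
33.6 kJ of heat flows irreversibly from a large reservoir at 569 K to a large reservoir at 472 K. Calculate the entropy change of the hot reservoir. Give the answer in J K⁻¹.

ΔS_hot = -59.1 J/K

The hot reservoir loses heat Q, so ΔS_hot = −Q/T_H = −33600/569 = -59.1 J/K.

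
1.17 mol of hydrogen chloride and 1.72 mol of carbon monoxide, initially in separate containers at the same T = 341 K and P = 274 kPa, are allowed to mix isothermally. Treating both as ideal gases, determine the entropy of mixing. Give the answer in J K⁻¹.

Mole fractions: x_A = 1.17/2.89 = 0.405, x_B = 0.595.
ΔS_mix = −R(n_A ln x_A + n_B ln x_B) = −8.314 × (1.17 ln 0.405 + 1.72 ln 0.595) = 16.2 J/K.

ΔS_mix = 16.2 J/K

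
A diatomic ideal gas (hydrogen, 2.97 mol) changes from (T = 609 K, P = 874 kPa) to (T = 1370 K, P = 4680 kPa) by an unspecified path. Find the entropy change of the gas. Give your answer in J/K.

ΔS = nC_p ln(T₂/T₁) − nR ln(P₂/P₁), with C_p = 7R/2 = 29.1 J mol⁻¹ K⁻¹ for a diatomic ideal gas.
ΔS = 2.97 × [29.1 × ln(1370/609) − 8.314 × ln(4680/874)] = 28.6 J/K.

ΔS = 28.6 J/K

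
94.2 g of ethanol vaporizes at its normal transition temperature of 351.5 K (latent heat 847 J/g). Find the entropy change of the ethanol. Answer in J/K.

Heat absorbed by the substance: Q = mL = 94.2 × 847 = 79787.4 J.
At constant T, ΔS = Q_rev/T = 79787.4 / 351.5 = 227 J/K.

ΔS = 227 J/K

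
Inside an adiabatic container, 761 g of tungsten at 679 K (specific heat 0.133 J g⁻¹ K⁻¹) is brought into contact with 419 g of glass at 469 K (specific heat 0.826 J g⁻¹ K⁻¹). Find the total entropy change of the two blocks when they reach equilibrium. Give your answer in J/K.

Energy balance: T_f = (m₁c₁T₁ + m₂c₂T₂)/(m₁c₁ + m₂c₂) = 516.52 K.
ΔS₁ = m₁c₁ ln(T_f/T₁) = 101.213 × ln(516.52/679) = -27.68 J/K.
ΔS₂ = m₂c₂ ln(T_f/T₂) = 346.094 × ln(516.52/469) = 33.4 J/K.
ΔS_total = -27.68 + 33.4 = 5.72 J/K.

ΔS_total = 5.72 J/K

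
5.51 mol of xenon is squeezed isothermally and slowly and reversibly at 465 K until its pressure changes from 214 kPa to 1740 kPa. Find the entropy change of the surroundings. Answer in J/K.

ΔS_surr = 96 J/K

For an isothermal ideal gas ΔS_gas = nR ln(P₁/P₂) = 5.51 × 8.314 × ln(214/1740) = -96 J/K.
The process is reversible, so ΔS_surr = −ΔS_gas = 96 J/K and ΔS_universe = 0.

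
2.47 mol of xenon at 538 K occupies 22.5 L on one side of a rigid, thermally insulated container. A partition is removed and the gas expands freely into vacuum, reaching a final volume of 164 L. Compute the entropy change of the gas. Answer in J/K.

ΔS_gas = 40.8 J/K

For an ideal gas in free expansion Q = 0 and W = 0, so T is unchanged.
Entropy is a state function; using a reversible isothermal path, ΔS_gas = nR ln(V₂/V₁) = 2.47 × 8.314 × ln(164/22.5) = 40.8 J/K.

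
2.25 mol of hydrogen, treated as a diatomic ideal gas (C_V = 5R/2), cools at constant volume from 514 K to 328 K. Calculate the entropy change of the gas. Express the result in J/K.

ΔS = -21 J/K

At constant volume, ΔS = nC_V ln(T₂/T₁) with C_V = 5R/2 = 20.79 J mol⁻¹ K⁻¹.
ΔS = 2.25 × 20.79 × ln(328/514) = -21 J/K.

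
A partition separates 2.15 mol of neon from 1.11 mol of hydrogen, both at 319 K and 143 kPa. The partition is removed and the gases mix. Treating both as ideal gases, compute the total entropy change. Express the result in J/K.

Mole fractions: x_A = 2.15/3.26 = 0.66, x_B = 0.34.
ΔS_mix = −R(n_A ln x_A + n_B ln x_B) = −8.314 × (2.15 ln 0.66 + 1.11 ln 0.34) = 17.4 J/K.

ΔS_mix = 17.4 J/K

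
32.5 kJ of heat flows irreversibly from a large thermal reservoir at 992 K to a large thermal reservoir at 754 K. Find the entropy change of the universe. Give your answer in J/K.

ΔS_total = 10.3 J/K

ΔS_hot = −Q/T_H = −32500/992 = -32.76 J/K and ΔS_cold = +Q/T_C = 32500/754 = 43.1 J/K.
ΔS_total = -32.76 + 43.1 = 10.3 J/K, positive as the second law requires.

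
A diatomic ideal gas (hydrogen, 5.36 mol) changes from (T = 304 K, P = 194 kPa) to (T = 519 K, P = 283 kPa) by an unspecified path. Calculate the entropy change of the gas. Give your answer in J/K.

ΔS = nC_p ln(T₂/T₁) − nR ln(P₂/P₁), with C_p = 7R/2 = 29.1 J mol⁻¹ K⁻¹ for a diatomic ideal gas.
ΔS = 5.36 × [29.1 × ln(519/304) − 8.314 × ln(283/194)] = 66.6 J/K.

ΔS = 66.6 J/K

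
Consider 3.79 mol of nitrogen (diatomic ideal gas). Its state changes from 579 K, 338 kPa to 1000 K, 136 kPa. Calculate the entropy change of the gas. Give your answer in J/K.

ΔS = 89 J/K

ΔS = nC_p ln(T₂/T₁) − nR ln(P₂/P₁), with C_p = 7R/2 = 29.1 J mol⁻¹ K⁻¹ for a diatomic ideal gas.
ΔS = 3.79 × [29.1 × ln(1000/579) − 8.314 × ln(136/338)] = 89 J/K.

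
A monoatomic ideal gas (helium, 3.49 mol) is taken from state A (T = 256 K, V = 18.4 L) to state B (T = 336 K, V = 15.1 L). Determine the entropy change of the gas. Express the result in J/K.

Entropy is a state function: ΔS = nC_V ln(T₂/T₁) + nR ln(V₂/V₁), with C_V = 3R/2 = 12.47 J mol⁻¹ K⁻¹ for a monoatomic ideal gas.
ΔS = 3.49 × [12.47 × ln(336/256) + 8.314 × ln(15.1/18.4)] = 6.1 J/K.

ΔS = 6.1 J/K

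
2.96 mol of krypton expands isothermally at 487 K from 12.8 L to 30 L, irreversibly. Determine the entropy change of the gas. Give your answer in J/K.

ΔS_gas = 21 J/K

Entropy is a state function, so ΔS_gas depends only on the end states.
For an isothermal ideal gas ΔS_gas = nR ln(V₂/V₁) = 2.96 × 8.314 × ln(30/12.8) = 21 J/K.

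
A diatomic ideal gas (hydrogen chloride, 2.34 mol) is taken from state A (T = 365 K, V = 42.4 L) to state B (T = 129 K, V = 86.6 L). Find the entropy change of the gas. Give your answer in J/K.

Entropy is a state function: ΔS = nC_V ln(T₂/T₁) + nR ln(V₂/V₁), with C_V = 5R/2 = 20.79 J mol⁻¹ K⁻¹ for a diatomic ideal gas.
ΔS = 2.34 × [20.79 × ln(129/365) + 8.314 × ln(86.6/42.4)] = -36.7 J/K.

ΔS = -36.7 J/K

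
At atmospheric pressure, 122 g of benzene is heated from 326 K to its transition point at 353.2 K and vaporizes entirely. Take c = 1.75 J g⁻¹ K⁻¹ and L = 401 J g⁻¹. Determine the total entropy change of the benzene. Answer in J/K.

Warming step: ΔS₁ = m c ln(T_tr/T_i) = 122 × 1.75 × ln(353.2/326) = 17.11 J/K.
Phase change: ΔS₂ = +mL/T_tr = 122 × 401 / 353.2 = 138.5 J/K.
ΔS_total = (17.11) + (138.5) = 156 J/K.

ΔS = 156 J/K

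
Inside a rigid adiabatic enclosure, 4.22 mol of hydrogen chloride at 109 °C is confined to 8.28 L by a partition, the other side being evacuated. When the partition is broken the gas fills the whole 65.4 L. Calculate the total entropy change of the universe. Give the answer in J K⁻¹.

ΔS_universe = 72.5 J/K

No heat is exchanged and no work is done, so the ideal-gas temperature stays constant.
Entropy is a state function; using a reversible isothermal path, ΔS_gas = nR ln(V₂/V₁) = 4.22 × 8.314 × ln(65.4/8.28) = 72.5 J/K.
The insulated surroundings exchange no heat, so ΔS_surr = 0 and ΔS_universe = ΔS_gas.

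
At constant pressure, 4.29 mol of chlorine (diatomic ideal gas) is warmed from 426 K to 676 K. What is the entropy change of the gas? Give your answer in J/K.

At constant pressure, ΔS = nC_p ln(T₂/T₁) with C_p = 7R/2 = 29.1 J mol⁻¹ K⁻¹.
ΔS = 4.29 × 29.1 × ln(676/426) = 57.6 J/K.

ΔS = 57.6 J/K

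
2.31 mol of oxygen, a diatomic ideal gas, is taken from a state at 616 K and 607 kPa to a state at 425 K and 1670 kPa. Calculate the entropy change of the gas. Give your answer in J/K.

ΔS = nC_p ln(T₂/T₁) − nR ln(P₂/P₁), with C_p = 7R/2 = 29.1 J mol⁻¹ K⁻¹ for a diatomic ideal gas.
ΔS = 2.31 × [29.1 × ln(425/616) − 8.314 × ln(1670/607)] = -44.4 J/K.

ΔS = -44.4 J/K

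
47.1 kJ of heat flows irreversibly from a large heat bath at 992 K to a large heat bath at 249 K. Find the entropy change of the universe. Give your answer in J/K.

ΔS_total = 142 J/K

ΔS_hot = −Q/T_H = −47100/992 = -47.48 J/K and ΔS_cold = +Q/T_C = 47100/249 = 189.2 J/K.
ΔS_total = -47.48 + 189.2 = 142 J/K, positive as the second law requires.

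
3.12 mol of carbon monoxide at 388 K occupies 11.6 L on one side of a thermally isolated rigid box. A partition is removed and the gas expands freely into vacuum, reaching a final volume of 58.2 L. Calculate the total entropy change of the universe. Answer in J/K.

ΔS_universe = 41.8 J/K

No heat is exchanged and no work is done, so the ideal-gas temperature stays constant.
Entropy is a state function; using a reversible isothermal path, ΔS_gas = nR ln(V₂/V₁) = 3.12 × 8.314 × ln(58.2/11.6) = 41.8 J/K.
The insulated surroundings exchange no heat, so ΔS_surr = 0 and ΔS_universe = ΔS_gas.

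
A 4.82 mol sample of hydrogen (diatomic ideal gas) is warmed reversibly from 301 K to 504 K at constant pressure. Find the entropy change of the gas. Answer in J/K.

At constant pressure, ΔS = nC_p ln(T₂/T₁) with C_p = 7R/2 = 29.1 J mol⁻¹ K⁻¹.
ΔS = 4.82 × 29.1 × ln(504/301) = 72.3 J/K.

ΔS = 72.3 J/K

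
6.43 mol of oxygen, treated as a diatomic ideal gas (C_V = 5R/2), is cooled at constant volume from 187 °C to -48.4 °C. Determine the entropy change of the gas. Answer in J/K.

ΔS = -95.8 J/K

In kelvin: T₁ = 460.15 K, T₂ = 224.75 K. At constant volume, ΔS = nC_V ln(T₂/T₁) with C_V = 5R/2 = 20.79 J mol⁻¹ K⁻¹.
ΔS = 6.43 × 20.79 × ln(224.75/460.15) = -95.8 J/K.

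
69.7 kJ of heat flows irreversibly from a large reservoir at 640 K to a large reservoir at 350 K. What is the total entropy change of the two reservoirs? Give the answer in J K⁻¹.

ΔS_total = 90.2 J/K

ΔS_hot = −Q/T_H = −69700/640 = -108.9 J/K and ΔS_cold = +Q/T_C = 69700/350 = 199.1 J/K.
ΔS_total = -108.9 + 199.1 = 90.2 J/K, positive as the second law requires.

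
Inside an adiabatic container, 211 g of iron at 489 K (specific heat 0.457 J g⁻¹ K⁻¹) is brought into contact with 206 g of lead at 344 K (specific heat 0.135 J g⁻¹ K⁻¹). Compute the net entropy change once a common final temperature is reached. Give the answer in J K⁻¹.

ΔS_total = 1.25 J/K

Energy balance: T_f = (m₁c₁T₁ + m₂c₂T₂)/(m₁c₁ + m₂c₂) = 456.54 K.
ΔS₁ = m₁c₁ ln(T_f/T₁) = 96.427 × ln(456.54/489) = -6.623 J/K.
ΔS₂ = m₂c₂ ln(T_f/T₂) = 27.81 × ln(456.54/344) = 7.871 J/K.
ΔS_total = -6.623 + 7.871 = 1.25 J/K.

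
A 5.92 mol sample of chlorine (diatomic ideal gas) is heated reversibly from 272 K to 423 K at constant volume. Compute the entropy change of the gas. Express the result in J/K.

ΔS = 54.3 J/K

At constant volume, ΔS = nC_V ln(T₂/T₁) with C_V = 5R/2 = 20.79 J mol⁻¹ K⁻¹.
ΔS = 5.92 × 20.79 × ln(423/272) = 54.3 J/K.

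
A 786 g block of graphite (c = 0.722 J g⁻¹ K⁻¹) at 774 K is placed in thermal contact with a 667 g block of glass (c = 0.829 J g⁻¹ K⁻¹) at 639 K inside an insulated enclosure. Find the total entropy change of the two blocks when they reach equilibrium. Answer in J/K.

ΔS_total = 5.13 J/K

Energy balance: T_f = (m₁c₁T₁ + m₂c₂T₂)/(m₁c₁ + m₂c₂) = 707.38 K.
ΔS₁ = m₁c₁ ln(T_f/T₁) = 567.492 × ln(707.38/774) = -51.08 J/K.
ΔS₂ = m₂c₂ ln(T_f/T₂) = 552.943 × ln(707.38/639) = 56.21 J/K.
ΔS_total = -51.08 + 56.21 = 5.13 J/K.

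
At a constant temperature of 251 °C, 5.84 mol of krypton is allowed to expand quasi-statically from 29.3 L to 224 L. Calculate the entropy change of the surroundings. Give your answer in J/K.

For an isothermal ideal gas ΔS_gas = nR ln(V₂/V₁) = 5.84 × 8.314 × ln(224/29.3) = 98.8 J/K.
The process is reversible, so ΔS_surr = −ΔS_gas = -98.8 J/K and ΔS_universe = 0.

ΔS_surr = -98.8 J/K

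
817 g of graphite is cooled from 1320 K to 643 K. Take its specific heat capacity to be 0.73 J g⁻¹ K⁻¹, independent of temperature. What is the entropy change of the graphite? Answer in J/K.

ΔS = -429 J/K

ΔS = ∫dQ_rev/T = m c ln(T₂/T₁) = 817 × 0.73 × ln(643/1320) = -429 J/K.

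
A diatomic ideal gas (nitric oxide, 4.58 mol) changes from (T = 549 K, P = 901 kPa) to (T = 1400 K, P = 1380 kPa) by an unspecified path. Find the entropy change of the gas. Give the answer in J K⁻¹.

ΔS = nC_p ln(T₂/T₁) − nR ln(P₂/P₁), with C_p = 7R/2 = 29.1 J mol⁻¹ K⁻¹ for a diatomic ideal gas.
ΔS = 4.58 × [29.1 × ln(1400/549) − 8.314 × ln(1380/901)] = 109 J/K.

ΔS = 109 J/K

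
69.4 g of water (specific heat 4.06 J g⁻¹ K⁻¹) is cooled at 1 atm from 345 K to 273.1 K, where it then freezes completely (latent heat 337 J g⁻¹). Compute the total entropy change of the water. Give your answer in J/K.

ΔS = -151 J/K

Cooling step: ΔS₁ = m c ln(T_tr/T_i) = 69.4 × 4.06 × ln(273.1/345) = -65.85 J/K.
Phase change: ΔS₂ = −mL/T_tr = −69.4 × 337 / 273.1 = -85.64 J/K.
ΔS_total = (-65.85) + (-85.64) = -151 J/K.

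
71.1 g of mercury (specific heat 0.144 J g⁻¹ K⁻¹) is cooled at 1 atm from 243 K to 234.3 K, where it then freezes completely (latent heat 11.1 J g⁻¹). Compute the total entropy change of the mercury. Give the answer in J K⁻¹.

ΔS = -3.74 J/K

Cooling step: ΔS₁ = m c ln(T_tr/T_i) = 71.1 × 0.144 × ln(234.3/243) = -0.3733 J/K.
Phase change: ΔS₂ = −mL/T_tr = −71.1 × 11.1 / 234.3 = -3.368 J/K.
ΔS_total = (-0.3733) + (-3.368) = -3.74 J/K.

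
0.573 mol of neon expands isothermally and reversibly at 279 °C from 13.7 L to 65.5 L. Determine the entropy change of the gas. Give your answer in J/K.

For an isothermal ideal gas ΔS_gas = nR ln(V₂/V₁) = 0.573 × 8.314 × ln(65.5/13.7) = 7.45 J/K.

ΔS_gas = 7.45 J/K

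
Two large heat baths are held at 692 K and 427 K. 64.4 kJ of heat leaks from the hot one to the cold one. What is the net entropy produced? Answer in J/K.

ΔS_total = 57.8 J/K

ΔS_hot = −Q/T_H = −64400/692 = -93.064 J/K and ΔS_cold = +Q/T_C = 64400/427 = 150.82 J/K.
ΔS_total = -93.064 + 150.82 = 57.8 J/K, positive as the second law requires.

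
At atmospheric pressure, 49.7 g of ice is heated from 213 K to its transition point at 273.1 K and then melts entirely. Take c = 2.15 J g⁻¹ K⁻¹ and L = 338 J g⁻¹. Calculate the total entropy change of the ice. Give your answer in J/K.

Warming step: ΔS₁ = m c ln(T_tr/T_i) = 49.7 × 2.15 × ln(273.1/213) = 26.56 J/K.
Phase change: ΔS₂ = +mL/T_tr = 49.7 × 338 / 273.1 = 61.51 J/K.
ΔS_total = (26.56) + (61.51) = 88.1 J/K.

ΔS = 88.1 J/K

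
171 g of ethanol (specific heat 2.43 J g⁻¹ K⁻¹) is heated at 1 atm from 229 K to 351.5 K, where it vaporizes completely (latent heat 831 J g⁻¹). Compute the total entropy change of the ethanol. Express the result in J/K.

Warming step: ΔS₁ = m c ln(T_tr/T_i) = 171 × 2.43 × ln(351.5/229) = 178 J/K.
Phase change: ΔS₂ = +mL/T_tr = 171 × 831 / 351.5 = 404.3 J/K.
ΔS_total = (178) + (404.3) = 582 J/K.

ΔS = 582 J/K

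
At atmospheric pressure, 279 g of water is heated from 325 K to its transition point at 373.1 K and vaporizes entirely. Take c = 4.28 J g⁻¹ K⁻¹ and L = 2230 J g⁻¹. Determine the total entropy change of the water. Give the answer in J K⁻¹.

ΔS = 1830 J/K

Warming step: ΔS₁ = m c ln(T_tr/T_i) = 279 × 4.28 × ln(373.1/325) = 164.8 J/K.
Phase change: ΔS₂ = +mL/T_tr = 279 × 2230 / 373.1 = 1668 J/K.
ΔS_total = (164.8) + (1668) = 1830 J/K.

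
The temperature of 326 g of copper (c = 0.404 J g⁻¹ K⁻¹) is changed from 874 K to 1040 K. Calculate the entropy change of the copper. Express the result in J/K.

ΔS = ∫dQ_rev/T = m c ln(T₂/T₁) = 326 × 0.404 × ln(1040/874) = 22.9 J/K.

ΔS = 22.9 J/K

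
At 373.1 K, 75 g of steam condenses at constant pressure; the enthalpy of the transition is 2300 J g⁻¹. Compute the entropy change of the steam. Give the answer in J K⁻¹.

Heat released by the substance: Q = −mL = −75 × 2300 = −172500 J.
At constant T, ΔS = Q_rev/T = −172500 / 373.1 = -462 J/K.

ΔS = -462 J/K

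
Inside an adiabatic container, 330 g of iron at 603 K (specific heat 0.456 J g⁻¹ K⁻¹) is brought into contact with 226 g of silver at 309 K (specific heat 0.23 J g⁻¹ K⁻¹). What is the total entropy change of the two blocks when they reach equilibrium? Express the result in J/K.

ΔS_total = 7.68 J/K

Energy balance: T_f = (m₁c₁T₁ + m₂c₂T₂)/(m₁c₁ + m₂c₂) = 527.52 K.
ΔS₁ = m₁c₁ ln(T_f/T₁) = 150.48 × ln(527.52/603) = -20.12 J/K.
ΔS₂ = m₂c₂ ln(T_f/T₂) = 51.98 × ln(527.52/309) = 27.8 J/K.
ΔS_total = -20.12 + 27.8 = 7.68 J/K.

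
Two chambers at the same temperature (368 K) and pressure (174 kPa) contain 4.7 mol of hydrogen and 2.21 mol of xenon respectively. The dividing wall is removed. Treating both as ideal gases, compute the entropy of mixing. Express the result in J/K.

Mole fractions: x_A = 4.7/6.91 = 0.68, x_B = 0.32.
ΔS_mix = −R(n_A ln x_A + n_B ln x_B) = −8.314 × (4.7 ln 0.68 + 2.21 ln 0.32) = 36 J/K.

ΔS_mix = 36 J/K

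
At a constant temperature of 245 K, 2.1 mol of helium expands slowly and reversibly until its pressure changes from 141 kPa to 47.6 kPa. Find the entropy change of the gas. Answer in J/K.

For an isothermal ideal gas ΔS_gas = nR ln(P₁/P₂) = 2.1 × 8.314 × ln(141/47.6) = 19 J/K.

ΔS_gas = 19 J/K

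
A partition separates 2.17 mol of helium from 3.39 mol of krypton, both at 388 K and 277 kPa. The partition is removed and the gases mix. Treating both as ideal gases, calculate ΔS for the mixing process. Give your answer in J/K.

ΔS_mix = 30.9 J/K

Mole fractions: x_A = 2.17/5.56 = 0.39, x_B = 0.61.
ΔS_mix = −R(n_A ln x_A + n_B ln x_B) = −8.314 × (2.17 ln 0.39 + 3.39 ln 0.61) = 30.9 J/K.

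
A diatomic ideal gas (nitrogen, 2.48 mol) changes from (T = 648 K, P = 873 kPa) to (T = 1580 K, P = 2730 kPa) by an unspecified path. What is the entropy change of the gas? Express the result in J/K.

ΔS = 40.8 J/K

ΔS = nC_p ln(T₂/T₁) − nR ln(P₂/P₁), with C_p = 7R/2 = 29.1 J mol⁻¹ K⁻¹ for a diatomic ideal gas.
ΔS = 2.48 × [29.1 × ln(1580/648) − 8.314 × ln(2730/873)] = 40.8 J/K.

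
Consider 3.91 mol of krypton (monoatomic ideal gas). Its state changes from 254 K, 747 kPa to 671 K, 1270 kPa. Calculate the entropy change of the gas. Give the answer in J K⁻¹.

ΔS = nC_p ln(T₂/T₁) − nR ln(P₂/P₁), with C_p = 5R/2 = 20.79 J mol⁻¹ K⁻¹ for a monoatomic ideal gas.
ΔS = 3.91 × [20.79 × ln(671/254) − 8.314 × ln(1270/747)] = 61.7 J/K.

ΔS = 61.7 J/K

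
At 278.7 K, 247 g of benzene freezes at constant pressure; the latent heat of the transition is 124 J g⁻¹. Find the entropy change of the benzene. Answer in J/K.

ΔS = -110 J/K

Heat released by the substance: Q = −mL = −247 × 124 = −30628 J.
At constant T, ΔS = Q_rev/T = −30628 / 278.7 = -110 J/K.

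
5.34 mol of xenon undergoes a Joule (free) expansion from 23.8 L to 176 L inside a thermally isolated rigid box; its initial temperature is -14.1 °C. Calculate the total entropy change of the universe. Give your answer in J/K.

ΔS_universe = 88.8 J/K

For an ideal gas in free expansion Q = 0 and W = 0, so T is unchanged.
Entropy is a state function; using a reversible isothermal path, ΔS_gas = nR ln(V₂/V₁) = 5.34 × 8.314 × ln(176/23.8) = 88.8 J/K.
The insulated surroundings exchange no heat, so ΔS_surr = 0 and ΔS_universe = ΔS_gas.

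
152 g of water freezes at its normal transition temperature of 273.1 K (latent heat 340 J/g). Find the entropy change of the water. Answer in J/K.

Heat released by the substance: Q = −mL = −152 × 340 = −51680 J.
At constant T, ΔS = Q_rev/T = −51680 / 273.1 = -189 J/K.

ΔS = -189 J/K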